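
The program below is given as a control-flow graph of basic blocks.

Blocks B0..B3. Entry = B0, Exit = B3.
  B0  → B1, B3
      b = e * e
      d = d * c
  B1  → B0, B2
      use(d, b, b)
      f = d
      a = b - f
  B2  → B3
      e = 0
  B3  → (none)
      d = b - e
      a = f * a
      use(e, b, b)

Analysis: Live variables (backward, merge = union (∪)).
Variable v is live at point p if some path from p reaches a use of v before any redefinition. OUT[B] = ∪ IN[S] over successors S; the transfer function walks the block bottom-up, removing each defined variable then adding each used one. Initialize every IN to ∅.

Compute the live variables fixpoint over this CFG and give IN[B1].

Answer: {b, c, d, e}

Working:
Converged values:
  B0: | IN={a, c, d, e, f} | OUT={a, b, c, d, e, f}
  B1: | IN={b, c, d, e} | OUT={a, b, c, d, e, f}
  B2: | IN={a, b, f} | OUT={a, b, e, f}
  B3: | IN={a, b, e, f} | OUT={}

Merge at B1: OUT[B1] = IN[B0] ⊔ IN[B2] = {a, b, c, d, e, f}
Applying B1's transfer function to that OUT value gives IN[B1] (row B1 above).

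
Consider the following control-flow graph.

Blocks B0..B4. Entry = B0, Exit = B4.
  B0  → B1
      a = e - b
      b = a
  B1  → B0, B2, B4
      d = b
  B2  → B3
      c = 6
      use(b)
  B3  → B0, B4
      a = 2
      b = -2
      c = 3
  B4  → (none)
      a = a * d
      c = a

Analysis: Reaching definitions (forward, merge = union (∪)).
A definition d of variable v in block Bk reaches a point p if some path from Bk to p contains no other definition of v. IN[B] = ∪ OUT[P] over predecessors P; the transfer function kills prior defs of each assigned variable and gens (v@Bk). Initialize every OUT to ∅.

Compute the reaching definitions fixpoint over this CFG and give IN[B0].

Converged values:
  B0:   IN={a@B0, a@B3, b@B0, b@B3, c@B3, d@B1}   OUT={a@B0, b@B0, c@B3, d@B1}
  B1:   IN={a@B0, b@B0, c@B3, d@B1}   OUT={a@B0, b@B0, c@B3, d@B1}
  B2:   IN={a@B0, b@B0, c@B3, d@B1}   OUT={a@B0, b@B0, c@B2, d@B1}
  B3:   IN={a@B0, b@B0, c@B2, d@B1}   OUT={a@B3, b@B3, c@B3, d@B1}
  B4:   IN={a@B0, a@B3, b@B0, b@B3, c@B3, d@B1}   OUT={a@B4, b@B0, b@B3, c@B4, d@B1}

Merge at B0 (entry node, so the boundary value {} is joined with the incoming edge(s)): IN[B0] = {} ⊔ OUT[B1] ⊔ OUT[B3] = {a@B0, a@B3, b@B0, b@B3, c@B3, d@B1}

Answer: {a@B0, a@B3, b@B0, b@B3, c@B3, d@B1}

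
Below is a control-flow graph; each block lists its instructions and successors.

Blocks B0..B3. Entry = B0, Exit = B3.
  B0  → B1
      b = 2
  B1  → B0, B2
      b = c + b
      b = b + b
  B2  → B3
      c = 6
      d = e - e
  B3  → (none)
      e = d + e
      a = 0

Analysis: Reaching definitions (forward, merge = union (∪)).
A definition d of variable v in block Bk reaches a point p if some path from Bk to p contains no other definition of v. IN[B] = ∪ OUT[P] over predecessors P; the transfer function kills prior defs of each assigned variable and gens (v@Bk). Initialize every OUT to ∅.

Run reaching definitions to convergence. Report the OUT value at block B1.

Answer: {b@B1}

Working:
Fixpoint table:
  B0: | IN={b@B1} | OUT={b@B0}
  B1: | IN={b@B0} | OUT={b@B1}
  B2: | IN={b@B1} | OUT={b@B1, c@B2, d@B2}
  B3: | IN={b@B1, c@B2, d@B2} | OUT={a@B3, b@B1, c@B2, d@B2, e@B3}

Merge at B1: IN[B1] = OUT[B0] = {b@B0}
Applying B1's transfer function to that IN value gives OUT[B1] (row B1 above).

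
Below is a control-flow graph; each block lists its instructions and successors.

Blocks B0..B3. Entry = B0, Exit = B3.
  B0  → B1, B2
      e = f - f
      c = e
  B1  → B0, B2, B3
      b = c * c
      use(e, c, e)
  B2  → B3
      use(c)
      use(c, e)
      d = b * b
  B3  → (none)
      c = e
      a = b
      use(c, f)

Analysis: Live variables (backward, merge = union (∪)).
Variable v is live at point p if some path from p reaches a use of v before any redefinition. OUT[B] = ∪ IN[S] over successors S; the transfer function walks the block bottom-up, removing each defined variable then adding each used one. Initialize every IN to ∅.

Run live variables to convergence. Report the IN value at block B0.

Converged values:
  B0:   IN={b, f}   OUT={b, c, e, f}
  B1:   IN={c, e, f}   OUT={b, c, e, f}
  B2:   IN={b, c, e, f}   OUT={b, e, f}
  B3:   IN={b, e, f}   OUT={}

Merge at B0: OUT[B0] = IN[B1] ⊔ IN[B2] = {b, c, e, f}
Applying B0's transfer function to that OUT value gives IN[B0] (row B0 above).

Answer: {b, f}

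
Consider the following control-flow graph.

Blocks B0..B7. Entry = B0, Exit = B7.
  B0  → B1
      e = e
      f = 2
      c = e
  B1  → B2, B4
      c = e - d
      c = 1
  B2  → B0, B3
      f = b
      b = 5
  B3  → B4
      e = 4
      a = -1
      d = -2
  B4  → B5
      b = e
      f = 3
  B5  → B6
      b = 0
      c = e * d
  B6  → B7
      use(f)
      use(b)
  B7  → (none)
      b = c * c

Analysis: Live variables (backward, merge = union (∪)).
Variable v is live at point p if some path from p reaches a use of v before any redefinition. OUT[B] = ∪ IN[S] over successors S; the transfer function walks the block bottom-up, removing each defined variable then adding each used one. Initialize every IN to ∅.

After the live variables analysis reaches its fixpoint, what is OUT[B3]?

Converged values:
  B0:  IN={b, d, e}  OUT={b, d, e}
  B1:  IN={b, d, e}  OUT={b, d, e}
  B2:  IN={b, d, e}  OUT={b, d, e}
  B3:  IN={}  OUT={d, e}
  B4:  IN={d, e}  OUT={d, e, f}
  B5:  IN={d, e, f}  OUT={b, c, f}
  B6:  IN={b, c, f}  OUT={c}
  B7:  IN={c}  OUT={}

Merge at B3: OUT[B3] = IN[B4] = {d, e}

Answer: {d, e}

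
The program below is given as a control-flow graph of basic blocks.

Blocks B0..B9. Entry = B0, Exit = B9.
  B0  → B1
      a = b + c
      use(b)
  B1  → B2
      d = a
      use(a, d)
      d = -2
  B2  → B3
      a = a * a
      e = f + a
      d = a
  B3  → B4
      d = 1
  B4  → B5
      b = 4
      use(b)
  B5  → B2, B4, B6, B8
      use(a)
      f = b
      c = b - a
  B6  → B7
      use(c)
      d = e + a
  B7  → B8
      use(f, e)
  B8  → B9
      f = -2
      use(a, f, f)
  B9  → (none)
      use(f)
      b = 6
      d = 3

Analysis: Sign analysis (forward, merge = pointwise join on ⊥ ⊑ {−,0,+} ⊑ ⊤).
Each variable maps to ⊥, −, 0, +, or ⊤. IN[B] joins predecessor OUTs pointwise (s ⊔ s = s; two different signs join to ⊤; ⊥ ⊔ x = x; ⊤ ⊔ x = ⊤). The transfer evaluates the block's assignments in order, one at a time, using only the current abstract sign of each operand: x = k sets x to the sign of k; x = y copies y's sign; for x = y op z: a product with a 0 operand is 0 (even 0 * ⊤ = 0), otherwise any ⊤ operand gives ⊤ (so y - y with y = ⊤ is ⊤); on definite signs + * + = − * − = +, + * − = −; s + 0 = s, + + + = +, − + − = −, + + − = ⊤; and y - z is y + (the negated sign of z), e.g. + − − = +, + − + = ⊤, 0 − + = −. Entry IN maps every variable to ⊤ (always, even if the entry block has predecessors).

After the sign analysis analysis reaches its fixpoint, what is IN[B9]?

Fixpoint table:
  B0:   IN=(all ⊤)   OUT=(all ⊤)
  B1:   IN=(all ⊤)   OUT={d:-; rest ⊤}
  B2:   IN=(all ⊤)   OUT=(all ⊤)
  B3:   IN=(all ⊤)   OUT={d:+; rest ⊤}
  B4:   IN={d:+; rest ⊤}   OUT={b:+, d:+; rest ⊤}
  B5:   IN={b:+, d:+; rest ⊤}   OUT={b:+, d:+, f:+; rest ⊤}
  B6:   IN={b:+, d:+, f:+; rest ⊤}   OUT={b:+, f:+; rest ⊤}
  B7:   IN={b:+, f:+; rest ⊤}   OUT={b:+, f:+; rest ⊤}
  B8:   IN={b:+, f:+; rest ⊤}   OUT={b:+, f:-; rest ⊤}
  B9:   IN={b:+, f:-; rest ⊤}   OUT={b:+, d:+, f:-; rest ⊤}

Merge at B9: IN[B9] = OUT[B8] = {a: ⊤, b: +, c: ⊤, d: ⊤, e: ⊤, f: -}

Answer: {a: ⊤, b: +, c: ⊤, d: ⊤, e: ⊤, f: -}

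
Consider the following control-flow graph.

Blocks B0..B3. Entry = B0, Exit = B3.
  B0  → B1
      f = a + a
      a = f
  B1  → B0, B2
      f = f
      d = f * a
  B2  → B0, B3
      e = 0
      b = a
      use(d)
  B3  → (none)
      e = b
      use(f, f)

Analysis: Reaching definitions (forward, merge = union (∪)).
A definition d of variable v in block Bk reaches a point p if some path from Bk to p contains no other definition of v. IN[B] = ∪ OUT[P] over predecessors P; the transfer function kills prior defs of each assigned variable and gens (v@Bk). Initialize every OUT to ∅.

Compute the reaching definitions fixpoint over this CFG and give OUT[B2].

Converged values:
  B0: | IN={a@B0, b@B2, d@B1, e@B2, f@B1} | OUT={a@B0, b@B2, d@B1, e@B2, f@B0}
  B1: | IN={a@B0, b@B2, d@B1, e@B2, f@B0} | OUT={a@B0, b@B2, d@B1, e@B2, f@B1}
  B2: | IN={a@B0, b@B2, d@B1, e@B2, f@B1} | OUT={a@B0, b@B2, d@B1, e@B2, f@B1}
  B3: | IN={a@B0, b@B2, d@B1, e@B2, f@B1} | OUT={a@B0, b@B2, d@B1, e@B3, f@B1}

Merge at B2: IN[B2] = OUT[B1] = {a@B0, b@B2, d@B1, e@B2, f@B1}
Applying B2's transfer function to that IN value gives OUT[B2] (row B2 above).

Answer: {a@B0, b@B2, d@B1, e@B2, f@B1}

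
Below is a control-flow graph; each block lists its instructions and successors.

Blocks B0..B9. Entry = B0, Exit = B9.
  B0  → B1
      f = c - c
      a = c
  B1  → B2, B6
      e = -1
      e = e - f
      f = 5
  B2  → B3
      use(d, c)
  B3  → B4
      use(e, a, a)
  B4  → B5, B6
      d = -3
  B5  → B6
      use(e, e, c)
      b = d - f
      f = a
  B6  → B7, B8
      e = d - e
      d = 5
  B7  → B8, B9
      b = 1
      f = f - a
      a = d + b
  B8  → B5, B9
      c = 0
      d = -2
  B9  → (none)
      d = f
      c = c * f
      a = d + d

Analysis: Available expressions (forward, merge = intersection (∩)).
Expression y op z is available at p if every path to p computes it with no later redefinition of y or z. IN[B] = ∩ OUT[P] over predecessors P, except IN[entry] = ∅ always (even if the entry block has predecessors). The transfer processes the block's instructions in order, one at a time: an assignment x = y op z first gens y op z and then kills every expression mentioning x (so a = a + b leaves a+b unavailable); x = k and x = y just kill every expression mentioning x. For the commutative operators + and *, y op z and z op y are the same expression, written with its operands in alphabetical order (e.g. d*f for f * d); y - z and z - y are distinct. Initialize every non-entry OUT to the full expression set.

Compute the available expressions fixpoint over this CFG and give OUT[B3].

Answer: {c-c}

Derivation:
Fixpoint table:
  B0:  IN={}  OUT={c-c}
  B1:  IN={c-c}  OUT={c-c}
  B2:  IN={c-c}  OUT={c-c}
  B3:  IN={c-c}  OUT={c-c}
  B4:  IN={c-c}  OUT={c-c}
  B5:  IN={}  OUT={}
  B6:  IN={}  OUT={}
  B7:  IN={}  OUT={b+d}
  B8:  IN={}  OUT={}
  B9:  IN={}  OUT={d+d}

Merge at B3: IN[B3] = OUT[B2] = {c-c}
Applying B3's transfer function to that IN value gives OUT[B3] (row B3 above).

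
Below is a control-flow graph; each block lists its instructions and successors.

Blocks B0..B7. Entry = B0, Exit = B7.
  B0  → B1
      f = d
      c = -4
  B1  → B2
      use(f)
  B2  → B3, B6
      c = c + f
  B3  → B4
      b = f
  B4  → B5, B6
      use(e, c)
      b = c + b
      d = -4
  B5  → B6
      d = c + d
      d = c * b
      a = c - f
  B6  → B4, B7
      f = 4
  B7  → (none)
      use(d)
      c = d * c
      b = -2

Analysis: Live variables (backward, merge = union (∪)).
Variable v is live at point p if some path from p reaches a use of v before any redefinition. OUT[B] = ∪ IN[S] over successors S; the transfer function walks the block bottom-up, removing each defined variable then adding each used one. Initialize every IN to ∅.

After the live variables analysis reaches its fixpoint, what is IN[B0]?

Answer: {b, d, e}

Derivation:
Per-block solution:
  B0:   IN={b, d, e}   OUT={b, c, d, e, f}
  B1:   IN={b, c, d, e, f}   OUT={b, c, d, e, f}
  B2:   IN={b, c, d, e, f}   OUT={b, c, d, e, f}
  B3:   IN={c, e, f}   OUT={b, c, e, f}
  B4:   IN={b, c, e, f}   OUT={b, c, d, e, f}
  B5:   IN={b, c, d, e, f}   OUT={b, c, d, e}
  B6:   IN={b, c, d, e}   OUT={b, c, d, e, f}
  B7:   IN={c, d}   OUT={}

Merge at B0: OUT[B0] = IN[B1] = {b, c, d, e, f}
Applying B0's transfer function to that OUT value gives IN[B0] (row B0 above).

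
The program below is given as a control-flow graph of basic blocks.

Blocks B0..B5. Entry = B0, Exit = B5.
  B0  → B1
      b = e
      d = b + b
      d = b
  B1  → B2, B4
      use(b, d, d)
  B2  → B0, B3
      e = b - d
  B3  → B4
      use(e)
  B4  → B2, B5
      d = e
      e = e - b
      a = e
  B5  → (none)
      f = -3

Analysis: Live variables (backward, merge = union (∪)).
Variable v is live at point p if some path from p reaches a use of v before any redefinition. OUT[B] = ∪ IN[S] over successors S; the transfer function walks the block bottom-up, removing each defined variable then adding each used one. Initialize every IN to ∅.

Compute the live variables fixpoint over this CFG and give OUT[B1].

Answer: {b, d, e}

Derivation:
Converged values:
  B0:  IN={e}  OUT={b, d, e}
  B1:  IN={b, d, e}  OUT={b, d, e}
  B2:  IN={b, d}  OUT={b, e}
  B3:  IN={b, e}  OUT={b, e}
  B4:  IN={b, e}  OUT={b, d}
  B5:  IN={}  OUT={}

Merge at B1: OUT[B1] = IN[B2] ⊔ IN[B4] = {b, d, e}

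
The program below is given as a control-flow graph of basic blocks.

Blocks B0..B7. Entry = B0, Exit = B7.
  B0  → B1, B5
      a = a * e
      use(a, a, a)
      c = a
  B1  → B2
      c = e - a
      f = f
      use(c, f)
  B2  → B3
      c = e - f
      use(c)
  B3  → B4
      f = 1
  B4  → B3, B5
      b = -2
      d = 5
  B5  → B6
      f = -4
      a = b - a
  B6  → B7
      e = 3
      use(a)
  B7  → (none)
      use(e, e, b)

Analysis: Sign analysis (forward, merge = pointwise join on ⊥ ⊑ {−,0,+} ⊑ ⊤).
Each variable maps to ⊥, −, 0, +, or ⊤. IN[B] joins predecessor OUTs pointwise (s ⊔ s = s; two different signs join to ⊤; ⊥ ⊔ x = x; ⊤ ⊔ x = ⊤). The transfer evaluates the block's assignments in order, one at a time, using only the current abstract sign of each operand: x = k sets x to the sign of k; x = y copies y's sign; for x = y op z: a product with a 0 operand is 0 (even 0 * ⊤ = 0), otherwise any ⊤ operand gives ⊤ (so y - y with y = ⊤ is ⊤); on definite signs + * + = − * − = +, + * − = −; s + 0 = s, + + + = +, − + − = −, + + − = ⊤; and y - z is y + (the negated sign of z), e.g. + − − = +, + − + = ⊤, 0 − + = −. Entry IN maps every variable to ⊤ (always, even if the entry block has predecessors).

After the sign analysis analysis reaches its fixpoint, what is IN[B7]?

Answer: {a: ⊤, b: ⊤, c: ⊤, d: ⊤, e: +, f: -}

Derivation:
Converged values:
  B0: | IN=(all ⊤) | OUT=(all ⊤)
  B1: | IN=(all ⊤) | OUT=(all ⊤)
  B2: | IN=(all ⊤) | OUT=(all ⊤)
  B3: | IN=(all ⊤) | OUT={f:+; rest ⊤}
  B4: | IN={f:+; rest ⊤} | OUT={b:-, d:+, f:+; rest ⊤}
  B5: | IN=(all ⊤) | OUT={f:-; rest ⊤}
  B6: | IN={f:-; rest ⊤} | OUT={e:+, f:-; rest ⊤}
  B7: | IN={e:+, f:-; rest ⊤} | OUT={e:+, f:-; rest ⊤}

Merge at B7: IN[B7] = OUT[B6] = {a: ⊤, b: ⊤, c: ⊤, d: ⊤, e: +, f: -}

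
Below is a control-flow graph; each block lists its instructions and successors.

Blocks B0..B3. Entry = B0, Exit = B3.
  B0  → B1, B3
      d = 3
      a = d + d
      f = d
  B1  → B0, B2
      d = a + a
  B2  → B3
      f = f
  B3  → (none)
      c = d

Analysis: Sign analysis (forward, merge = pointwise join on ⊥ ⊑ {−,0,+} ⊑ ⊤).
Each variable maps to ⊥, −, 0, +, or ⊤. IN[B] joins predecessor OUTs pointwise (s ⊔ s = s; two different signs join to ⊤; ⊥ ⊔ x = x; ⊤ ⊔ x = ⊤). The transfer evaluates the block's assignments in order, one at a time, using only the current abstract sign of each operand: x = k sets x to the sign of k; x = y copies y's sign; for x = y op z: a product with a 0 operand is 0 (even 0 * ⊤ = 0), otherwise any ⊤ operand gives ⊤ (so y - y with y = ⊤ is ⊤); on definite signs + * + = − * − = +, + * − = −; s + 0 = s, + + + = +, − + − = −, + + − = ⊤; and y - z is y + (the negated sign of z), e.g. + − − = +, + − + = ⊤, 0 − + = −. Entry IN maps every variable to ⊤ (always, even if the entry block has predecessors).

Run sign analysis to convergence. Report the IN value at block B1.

Answer: {a: +, b: ⊤, c: ⊤, d: +, e: ⊤, f: +}

Derivation:
Converged values:
  B0:   IN=(all ⊤)   OUT={a:+, d:+, f:+; rest ⊤}
  B1:   IN={a:+, d:+, f:+; rest ⊤}   OUT={a:+, d:+, f:+; rest ⊤}
  B2:   IN={a:+, d:+, f:+; rest ⊤}   OUT={a:+, d:+, f:+; rest ⊤}
  B3:   IN={a:+, d:+, f:+; rest ⊤}   OUT={a:+, c:+, d:+, f:+; rest ⊤}

Merge at B1: IN[B1] = OUT[B0] = {a: +, b: ⊤, c: ⊤, d: +, e: ⊤, f: +}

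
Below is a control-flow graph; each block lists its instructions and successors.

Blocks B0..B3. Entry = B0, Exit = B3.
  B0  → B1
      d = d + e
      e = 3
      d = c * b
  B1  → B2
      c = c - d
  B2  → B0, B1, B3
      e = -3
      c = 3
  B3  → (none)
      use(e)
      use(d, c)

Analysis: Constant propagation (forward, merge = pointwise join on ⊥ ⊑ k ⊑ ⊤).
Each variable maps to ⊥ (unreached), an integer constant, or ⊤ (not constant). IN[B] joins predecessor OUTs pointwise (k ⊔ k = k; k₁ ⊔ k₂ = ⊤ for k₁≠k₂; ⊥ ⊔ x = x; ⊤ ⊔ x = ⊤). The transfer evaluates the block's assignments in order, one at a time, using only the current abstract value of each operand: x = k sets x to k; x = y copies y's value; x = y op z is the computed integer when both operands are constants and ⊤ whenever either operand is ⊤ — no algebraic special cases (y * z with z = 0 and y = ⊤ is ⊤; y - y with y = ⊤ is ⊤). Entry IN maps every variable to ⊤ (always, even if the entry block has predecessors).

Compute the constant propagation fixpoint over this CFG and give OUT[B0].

Answer: {a: ⊤, b: ⊤, c: ⊤, d: ⊤, e: 3, f: ⊤}

Working:
Per-block solution:
  B0: | IN=(all ⊤) | OUT={e:3; rest ⊤}
  B1: | IN=(all ⊤) | OUT=(all ⊤)
  B2: | IN=(all ⊤) | OUT={c:3, e:-3; rest ⊤}
  B3: | IN={c:3, e:-3; rest ⊤} | OUT={c:3, e:-3; rest ⊤}

Merge at B0 (entry node, so the boundary value (all ⊤) is joined with the incoming edge(s)): IN[B0] = (all ⊤) ⊔ OUT[B2] = {a: ⊤, b: ⊤, c: ⊤, d: ⊤, e: ⊤, f: ⊤}
Applying B0's transfer function to that IN value gives OUT[B0] (row B0 above).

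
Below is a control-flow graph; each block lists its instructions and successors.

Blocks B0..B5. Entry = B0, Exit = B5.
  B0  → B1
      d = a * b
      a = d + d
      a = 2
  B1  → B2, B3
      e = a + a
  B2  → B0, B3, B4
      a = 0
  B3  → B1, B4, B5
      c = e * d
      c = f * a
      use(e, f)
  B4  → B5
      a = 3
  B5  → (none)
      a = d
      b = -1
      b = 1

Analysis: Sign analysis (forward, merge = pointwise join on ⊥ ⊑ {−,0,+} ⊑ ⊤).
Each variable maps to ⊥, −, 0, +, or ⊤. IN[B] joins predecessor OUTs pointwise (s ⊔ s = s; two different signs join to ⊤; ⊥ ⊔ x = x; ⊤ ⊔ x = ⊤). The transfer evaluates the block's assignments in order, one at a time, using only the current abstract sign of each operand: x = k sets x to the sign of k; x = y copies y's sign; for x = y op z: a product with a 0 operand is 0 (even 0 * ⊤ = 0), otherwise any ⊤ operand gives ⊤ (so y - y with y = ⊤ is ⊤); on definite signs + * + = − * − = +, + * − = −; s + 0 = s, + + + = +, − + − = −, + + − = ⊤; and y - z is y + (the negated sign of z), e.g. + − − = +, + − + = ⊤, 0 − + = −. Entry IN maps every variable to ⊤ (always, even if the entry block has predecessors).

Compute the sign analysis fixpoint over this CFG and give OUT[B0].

Fixpoint table:
  B0:   IN=(all ⊤)   OUT={a:+; rest ⊤}
  B1:   IN=(all ⊤)   OUT=(all ⊤)
  B2:   IN=(all ⊤)   OUT={a:0; rest ⊤}
  B3:   IN=(all ⊤)   OUT=(all ⊤)
  B4:   IN=(all ⊤)   OUT={a:+; rest ⊤}
  B5:   IN=(all ⊤)   OUT={b:+; rest ⊤}

Merge at B0 (entry node, so the boundary value (all ⊤) is joined with the incoming edge(s)): IN[B0] = (all ⊤) ⊔ OUT[B2] = {a: ⊤, b: ⊤, c: ⊤, d: ⊤, e: ⊤, f: ⊤}
Applying B0's transfer function to that IN value gives OUT[B0] (row B0 above).

Answer: {a: +, b: ⊤, c: ⊤, d: ⊤, e: ⊤, f: ⊤}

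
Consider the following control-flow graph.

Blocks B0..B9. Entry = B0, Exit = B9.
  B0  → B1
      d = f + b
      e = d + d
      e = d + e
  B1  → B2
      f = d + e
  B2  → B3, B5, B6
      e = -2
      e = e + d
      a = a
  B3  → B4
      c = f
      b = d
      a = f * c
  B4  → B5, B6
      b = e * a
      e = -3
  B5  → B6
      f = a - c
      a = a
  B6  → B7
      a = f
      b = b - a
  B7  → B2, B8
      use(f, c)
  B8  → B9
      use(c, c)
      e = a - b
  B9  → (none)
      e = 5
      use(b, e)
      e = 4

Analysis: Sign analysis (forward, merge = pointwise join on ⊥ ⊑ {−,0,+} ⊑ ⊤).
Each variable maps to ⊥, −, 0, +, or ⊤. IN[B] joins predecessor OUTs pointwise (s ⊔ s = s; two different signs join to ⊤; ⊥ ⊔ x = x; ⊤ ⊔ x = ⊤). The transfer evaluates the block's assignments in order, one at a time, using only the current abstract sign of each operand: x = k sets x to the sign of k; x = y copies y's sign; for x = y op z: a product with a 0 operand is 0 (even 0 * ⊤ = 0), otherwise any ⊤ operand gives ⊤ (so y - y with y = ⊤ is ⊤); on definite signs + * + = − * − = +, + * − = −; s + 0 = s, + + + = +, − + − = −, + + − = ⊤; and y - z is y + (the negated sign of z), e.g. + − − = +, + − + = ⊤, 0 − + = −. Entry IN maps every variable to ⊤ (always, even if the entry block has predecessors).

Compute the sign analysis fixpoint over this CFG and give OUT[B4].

Per-block solution:
  B0:   IN=(all ⊤)   OUT=(all ⊤)
  B1:   IN=(all ⊤)   OUT=(all ⊤)
  B2:   IN=(all ⊤)   OUT=(all ⊤)
  B3:   IN=(all ⊤)   OUT=(all ⊤)
  B4:   IN=(all ⊤)   OUT={e:-; rest ⊤}
  B5:   IN=(all ⊤)   OUT=(all ⊤)
  B6:   IN=(all ⊤)   OUT=(all ⊤)
  B7:   IN=(all ⊤)   OUT=(all ⊤)
  B8:   IN=(all ⊤)   OUT=(all ⊤)
  B9:   IN=(all ⊤)   OUT={e:+; rest ⊤}

Merge at B4: IN[B4] = OUT[B3] = {a: ⊤, b: ⊤, c: ⊤, d: ⊤, e: ⊤, f: ⊤}
Applying B4's transfer function to that IN value gives OUT[B4] (row B4 above).

Answer: {a: ⊤, b: ⊤, c: ⊤, d: ⊤, e: -, f: ⊤}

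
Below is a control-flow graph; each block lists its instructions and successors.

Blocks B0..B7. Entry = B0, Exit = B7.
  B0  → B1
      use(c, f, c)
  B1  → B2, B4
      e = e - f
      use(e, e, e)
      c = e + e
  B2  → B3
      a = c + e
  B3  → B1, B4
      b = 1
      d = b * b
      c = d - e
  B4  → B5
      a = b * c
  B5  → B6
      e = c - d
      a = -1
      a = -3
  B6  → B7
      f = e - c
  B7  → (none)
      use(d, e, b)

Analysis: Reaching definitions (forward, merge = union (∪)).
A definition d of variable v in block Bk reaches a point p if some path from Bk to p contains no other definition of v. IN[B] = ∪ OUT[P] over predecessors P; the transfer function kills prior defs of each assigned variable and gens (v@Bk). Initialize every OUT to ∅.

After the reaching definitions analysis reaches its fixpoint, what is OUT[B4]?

Per-block solution:
  B0:   IN={}   OUT={}
  B1:   IN={a@B2, b@B3, c@B3, d@B3, e@B1}   OUT={a@B2, b@B3, c@B1, d@B3, e@B1}
  B2:   IN={a@B2, b@B3, c@B1, d@B3, e@B1}   OUT={a@B2, b@B3, c@B1, d@B3, e@B1}
  B3:   IN={a@B2, b@B3, c@B1, d@B3, e@B1}   OUT={a@B2, b@B3, c@B3, d@B3, e@B1}
  B4:   IN={a@B2, b@B3, c@B1, c@B3, d@B3, e@B1}   OUT={a@B4, b@B3, c@B1, c@B3, d@B3, e@B1}
  B5:   IN={a@B4, b@B3, c@B1, c@B3, d@B3, e@B1}   OUT={a@B5, b@B3, c@B1, c@B3, d@B3, e@B5}
  B6:   IN={a@B5, b@B3, c@B1, c@B3, d@B3, e@B5}   OUT={a@B5, b@B3, c@B1, c@B3, d@B3, e@B5, f@B6}
  B7:   IN={a@B5, b@B3, c@B1, c@B3, d@B3, e@B5, f@B6}   OUT={a@B5, b@B3, c@B1, c@B3, d@B3, e@B5, f@B6}

Merge at B4: IN[B4] = OUT[B1] ⊔ OUT[B3] = {a@B2, b@B3, c@B1, c@B3, d@B3, e@B1}
Applying B4's transfer function to that IN value gives OUT[B4] (row B4 above).

Answer: {a@B4, b@B3, c@B1, c@B3, d@B3, e@B1}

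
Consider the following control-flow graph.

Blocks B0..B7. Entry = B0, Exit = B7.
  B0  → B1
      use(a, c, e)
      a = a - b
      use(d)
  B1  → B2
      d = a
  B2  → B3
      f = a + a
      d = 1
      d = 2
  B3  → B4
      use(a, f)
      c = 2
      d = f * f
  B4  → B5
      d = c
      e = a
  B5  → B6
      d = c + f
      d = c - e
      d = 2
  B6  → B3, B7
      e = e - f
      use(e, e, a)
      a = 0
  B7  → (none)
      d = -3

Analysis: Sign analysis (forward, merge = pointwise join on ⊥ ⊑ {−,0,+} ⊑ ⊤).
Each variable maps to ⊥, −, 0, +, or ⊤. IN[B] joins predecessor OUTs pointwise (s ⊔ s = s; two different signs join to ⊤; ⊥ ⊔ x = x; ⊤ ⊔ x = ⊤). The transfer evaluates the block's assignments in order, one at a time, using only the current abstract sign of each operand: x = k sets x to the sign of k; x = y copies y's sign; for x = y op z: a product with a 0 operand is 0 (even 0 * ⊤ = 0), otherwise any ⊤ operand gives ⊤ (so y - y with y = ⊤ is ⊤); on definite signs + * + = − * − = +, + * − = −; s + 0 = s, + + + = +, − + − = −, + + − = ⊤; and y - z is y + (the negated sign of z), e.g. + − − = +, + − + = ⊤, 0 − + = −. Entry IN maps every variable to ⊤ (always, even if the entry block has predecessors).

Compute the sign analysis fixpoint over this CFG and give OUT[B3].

Answer: {a: ⊤, b: ⊤, c: +, d: ⊤, e: ⊤, f: ⊤}

Trace:
Converged values:
  B0:   IN=(all ⊤)   OUT=(all ⊤)
  B1:   IN=(all ⊤)   OUT=(all ⊤)
  B2:   IN=(all ⊤)   OUT={d:+; rest ⊤}
  B3:   IN={d:+; rest ⊤}   OUT={c:+; rest ⊤}
  B4:   IN={c:+; rest ⊤}   OUT={c:+, d:+; rest ⊤}
  B5:   IN={c:+, d:+; rest ⊤}   OUT={c:+, d:+; rest ⊤}
  B6:   IN={c:+, d:+; rest ⊤}   OUT={a:0, c:+, d:+; rest ⊤}
  B7:   IN={a:0, c:+, d:+; rest ⊤}   OUT={a:0, c:+, d:-; rest ⊤}

Merge at B3: IN[B3] = OUT[B2] ⊔ OUT[B6] = {a: ⊤, b: ⊤, c: ⊤, d: +, e: ⊤, f: ⊤}
Applying B3's transfer function to that IN value gives OUT[B3] (row B3 above).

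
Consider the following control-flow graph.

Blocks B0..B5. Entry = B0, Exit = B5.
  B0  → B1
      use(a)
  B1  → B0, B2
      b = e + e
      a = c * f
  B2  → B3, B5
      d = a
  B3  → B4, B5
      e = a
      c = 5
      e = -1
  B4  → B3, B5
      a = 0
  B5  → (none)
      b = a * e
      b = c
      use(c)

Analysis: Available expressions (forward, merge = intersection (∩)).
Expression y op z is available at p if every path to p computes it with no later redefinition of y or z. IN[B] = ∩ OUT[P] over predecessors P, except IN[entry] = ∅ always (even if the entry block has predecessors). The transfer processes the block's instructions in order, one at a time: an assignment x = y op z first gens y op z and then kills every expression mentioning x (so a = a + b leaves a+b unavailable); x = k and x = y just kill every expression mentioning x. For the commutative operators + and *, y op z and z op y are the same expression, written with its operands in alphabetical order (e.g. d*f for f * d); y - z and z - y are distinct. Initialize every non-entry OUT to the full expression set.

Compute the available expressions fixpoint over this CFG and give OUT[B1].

Per-block solution:
  B0:   IN={}   OUT={}
  B1:   IN={}   OUT={c*f, e+e}
  B2:   IN={c*f, e+e}   OUT={c*f, e+e}
  B3:   IN={}   OUT={}
  B4:   IN={}   OUT={}
  B5:   IN={}   OUT={a*e}

Merge at B1: IN[B1] = OUT[B0] = {}
Applying B1's transfer function to that IN value gives OUT[B1] (row B1 above).

Answer: {c*f, e+e}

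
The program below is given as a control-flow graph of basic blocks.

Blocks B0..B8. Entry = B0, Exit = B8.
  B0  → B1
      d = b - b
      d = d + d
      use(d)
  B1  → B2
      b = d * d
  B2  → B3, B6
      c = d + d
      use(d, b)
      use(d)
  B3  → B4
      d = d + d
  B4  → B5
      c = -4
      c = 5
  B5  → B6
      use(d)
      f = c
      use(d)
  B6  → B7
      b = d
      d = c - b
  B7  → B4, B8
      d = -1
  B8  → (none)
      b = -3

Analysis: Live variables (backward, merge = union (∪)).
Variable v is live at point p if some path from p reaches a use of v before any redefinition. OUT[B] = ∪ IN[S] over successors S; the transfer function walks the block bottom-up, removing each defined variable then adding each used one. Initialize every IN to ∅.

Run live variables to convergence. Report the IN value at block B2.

Answer: {b, d}

Working:
Converged values:
  B0:   IN={b}   OUT={d}
  B1:   IN={d}   OUT={b, d}
  B2:   IN={b, d}   OUT={c, d}
  B3:   IN={d}   OUT={d}
  B4:   IN={d}   OUT={c, d}
  B5:   IN={c, d}   OUT={c, d}
  B6:   IN={c, d}   OUT={}
  B7:   IN={}   OUT={d}
  B8:   IN={}   OUT={}

Merge at B2: OUT[B2] = IN[B3] ⊔ IN[B6] = {c, d}
Applying B2's transfer function to that OUT value gives IN[B2] (row B2 above).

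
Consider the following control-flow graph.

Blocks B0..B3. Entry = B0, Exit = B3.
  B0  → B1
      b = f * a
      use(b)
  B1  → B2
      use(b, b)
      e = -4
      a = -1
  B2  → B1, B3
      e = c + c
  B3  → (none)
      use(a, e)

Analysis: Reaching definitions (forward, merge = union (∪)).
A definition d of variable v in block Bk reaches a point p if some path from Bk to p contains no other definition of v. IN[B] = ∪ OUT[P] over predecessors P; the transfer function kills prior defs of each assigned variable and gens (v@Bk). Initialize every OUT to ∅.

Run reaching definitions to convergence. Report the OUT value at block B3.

Per-block solution:
  B0:   IN={}   OUT={b@B0}
  B1:   IN={a@B1, b@B0, e@B2}   OUT={a@B1, b@B0, e@B1}
  B2:   IN={a@B1, b@B0, e@B1}   OUT={a@B1, b@B0, e@B2}
  B3:   IN={a@B1, b@B0, e@B2}   OUT={a@B1, b@B0, e@B2}

Merge at B3: IN[B3] = OUT[B2] = {a@B1, b@B0, e@B2}
Applying B3's transfer function to that IN value gives OUT[B3] (row B3 above).

Answer: {a@B1, b@B0, e@B2}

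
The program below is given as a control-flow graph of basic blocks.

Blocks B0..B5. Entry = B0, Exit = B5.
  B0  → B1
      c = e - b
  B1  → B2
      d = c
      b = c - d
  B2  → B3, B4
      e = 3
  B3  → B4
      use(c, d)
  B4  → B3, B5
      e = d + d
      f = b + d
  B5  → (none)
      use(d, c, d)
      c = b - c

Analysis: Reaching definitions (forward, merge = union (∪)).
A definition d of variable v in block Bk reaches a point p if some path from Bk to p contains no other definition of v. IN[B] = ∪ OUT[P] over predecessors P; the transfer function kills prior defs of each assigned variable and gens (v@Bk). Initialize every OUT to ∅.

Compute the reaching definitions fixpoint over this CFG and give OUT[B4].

Fixpoint table:
  B0:  IN={}  OUT={c@B0}
  B1:  IN={c@B0}  OUT={b@B1, c@B0, d@B1}
  B2:  IN={b@B1, c@B0, d@B1}  OUT={b@B1, c@B0, d@B1, e@B2}
  B3:  IN={b@B1, c@B0, d@B1, e@B2, e@B4, f@B4}  OUT={b@B1, c@B0, d@B1, e@B2, e@B4, f@B4}
  B4:  IN={b@B1, c@B0, d@B1, e@B2, e@B4, f@B4}  OUT={b@B1, c@B0, d@B1, e@B4, f@B4}
  B5:  IN={b@B1, c@B0, d@B1, e@B4, f@B4}  OUT={b@B1, c@B5, d@B1, e@B4, f@B4}

Merge at B4: IN[B4] = OUT[B2] ⊔ OUT[B3] = {b@B1, c@B0, d@B1, e@B2, e@B4, f@B4}
Applying B4's transfer function to that IN value gives OUT[B4] (row B4 above).

Answer: {b@B1, c@B0, d@B1, e@B4, f@B4}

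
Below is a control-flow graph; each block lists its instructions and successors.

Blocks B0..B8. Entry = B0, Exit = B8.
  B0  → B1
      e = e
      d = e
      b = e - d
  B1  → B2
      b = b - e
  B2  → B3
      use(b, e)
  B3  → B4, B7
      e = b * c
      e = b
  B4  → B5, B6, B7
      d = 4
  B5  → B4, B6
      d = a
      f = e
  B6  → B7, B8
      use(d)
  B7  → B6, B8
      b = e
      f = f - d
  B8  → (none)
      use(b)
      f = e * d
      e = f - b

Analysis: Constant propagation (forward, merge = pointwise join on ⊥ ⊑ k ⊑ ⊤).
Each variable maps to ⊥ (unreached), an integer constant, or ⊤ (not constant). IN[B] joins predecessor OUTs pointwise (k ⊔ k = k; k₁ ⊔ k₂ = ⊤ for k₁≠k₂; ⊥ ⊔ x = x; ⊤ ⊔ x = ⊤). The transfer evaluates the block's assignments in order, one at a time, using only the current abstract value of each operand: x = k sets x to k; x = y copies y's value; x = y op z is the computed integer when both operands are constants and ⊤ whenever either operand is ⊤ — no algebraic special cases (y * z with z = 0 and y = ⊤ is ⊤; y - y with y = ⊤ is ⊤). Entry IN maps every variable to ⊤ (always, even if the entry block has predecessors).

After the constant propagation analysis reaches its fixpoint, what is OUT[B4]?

Converged values:
  B0: | IN=(all ⊤) | OUT=(all ⊤)
  B1: | IN=(all ⊤) | OUT=(all ⊤)
  B2: | IN=(all ⊤) | OUT=(all ⊤)
  B3: | IN=(all ⊤) | OUT=(all ⊤)
  B4: | IN=(all ⊤) | OUT={d:4; rest ⊤}
  B5: | IN={d:4; rest ⊤} | OUT=(all ⊤)
  B6: | IN=(all ⊤) | OUT=(all ⊤)
  B7: | IN=(all ⊤) | OUT=(all ⊤)
  B8: | IN=(all ⊤) | OUT=(all ⊤)

Merge at B4: IN[B4] = OUT[B3] ⊔ OUT[B5] = {a: ⊤, b: ⊤, c: ⊤, d: ⊤, e: ⊤, f: ⊤}
Applying B4's transfer function to that IN value gives OUT[B4] (row B4 above).

Answer: {a: ⊤, b: ⊤, c: ⊤, d: 4, e: ⊤, f: ⊤}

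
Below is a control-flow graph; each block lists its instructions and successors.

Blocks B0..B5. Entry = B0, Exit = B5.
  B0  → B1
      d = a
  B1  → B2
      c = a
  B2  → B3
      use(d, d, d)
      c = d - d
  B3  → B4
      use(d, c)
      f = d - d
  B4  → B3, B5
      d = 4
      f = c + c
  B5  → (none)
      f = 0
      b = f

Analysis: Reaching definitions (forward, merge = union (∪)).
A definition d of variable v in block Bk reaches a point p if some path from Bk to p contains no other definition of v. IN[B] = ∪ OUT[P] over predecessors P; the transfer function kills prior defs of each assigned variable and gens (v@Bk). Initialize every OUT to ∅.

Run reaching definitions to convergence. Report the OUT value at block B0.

Answer: {d@B0}

Working:
Per-block solution:
  B0:  IN={}  OUT={d@B0}
  B1:  IN={d@B0}  OUT={c@B1, d@B0}
  B2:  IN={c@B1, d@B0}  OUT={c@B2, d@B0}
  B3:  IN={c@B2, d@B0, d@B4, f@B4}  OUT={c@B2, d@B0, d@B4, f@B3}
  B4:  IN={c@B2, d@B0, d@B4, f@B3}  OUT={c@B2, d@B4, f@B4}
  B5:  IN={c@B2, d@B4, f@B4}  OUT={b@B5, c@B2, d@B4, f@B5}

B0 is the boundary node: IN[B0] = {}
Applying B0's transfer function to that IN value gives OUT[B0] (row B0 above).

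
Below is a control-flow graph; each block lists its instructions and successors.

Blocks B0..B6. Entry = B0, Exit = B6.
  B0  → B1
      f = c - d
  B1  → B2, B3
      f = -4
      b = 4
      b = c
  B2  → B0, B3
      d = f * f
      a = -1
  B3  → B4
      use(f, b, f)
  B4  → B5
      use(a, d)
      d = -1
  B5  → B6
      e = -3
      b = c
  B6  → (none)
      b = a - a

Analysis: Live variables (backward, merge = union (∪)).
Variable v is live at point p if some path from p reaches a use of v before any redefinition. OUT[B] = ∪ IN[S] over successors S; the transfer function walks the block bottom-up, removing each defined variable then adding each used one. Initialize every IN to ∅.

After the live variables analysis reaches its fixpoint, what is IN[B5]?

Answer: {a, c}

Working:
Fixpoint table:
  B0: | IN={a, c, d} | OUT={a, c, d}
  B1: | IN={a, c, d} | OUT={a, b, c, d, f}
  B2: | IN={b, c, f} | OUT={a, b, c, d, f}
  B3: | IN={a, b, c, d, f} | OUT={a, c, d}
  B4: | IN={a, c, d} | OUT={a, c}
  B5: | IN={a, c} | OUT={a}
  B6: | IN={a} | OUT={}

Merge at B5: OUT[B5] = IN[B6] = {a}
Applying B5's transfer function to that OUT value gives IN[B5] (row B5 above).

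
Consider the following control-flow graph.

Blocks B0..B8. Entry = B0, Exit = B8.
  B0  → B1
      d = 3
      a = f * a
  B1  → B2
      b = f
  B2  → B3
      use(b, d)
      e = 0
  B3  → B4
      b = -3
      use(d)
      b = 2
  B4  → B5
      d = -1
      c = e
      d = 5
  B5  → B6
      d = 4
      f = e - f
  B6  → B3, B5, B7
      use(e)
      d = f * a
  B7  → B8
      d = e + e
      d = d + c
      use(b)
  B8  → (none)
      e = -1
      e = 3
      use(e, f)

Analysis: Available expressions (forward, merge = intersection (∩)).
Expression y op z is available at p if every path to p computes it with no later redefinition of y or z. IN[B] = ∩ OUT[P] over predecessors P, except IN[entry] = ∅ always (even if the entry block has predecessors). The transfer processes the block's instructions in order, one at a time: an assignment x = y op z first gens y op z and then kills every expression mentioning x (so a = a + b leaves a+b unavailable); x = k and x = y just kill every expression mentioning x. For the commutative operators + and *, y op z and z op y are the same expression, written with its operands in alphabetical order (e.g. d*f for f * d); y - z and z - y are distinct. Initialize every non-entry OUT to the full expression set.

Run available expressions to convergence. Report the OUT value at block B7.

Answer: {a*f, e+e}

Trace:
Per-block solution:
  B0:   IN={}   OUT={}
  B1:   IN={}   OUT={}
  B2:   IN={}   OUT={}
  B3:   IN={}   OUT={}
  B4:   IN={}   OUT={}
  B5:   IN={}   OUT={}
  B6:   IN={}   OUT={a*f}
  B7:   IN={a*f}   OUT={a*f, e+e}
  B8:   IN={a*f, e+e}   OUT={a*f}

Merge at B7: IN[B7] = OUT[B6] = {a*f}
Applying B7's transfer function to that IN value gives OUT[B7] (row B7 above).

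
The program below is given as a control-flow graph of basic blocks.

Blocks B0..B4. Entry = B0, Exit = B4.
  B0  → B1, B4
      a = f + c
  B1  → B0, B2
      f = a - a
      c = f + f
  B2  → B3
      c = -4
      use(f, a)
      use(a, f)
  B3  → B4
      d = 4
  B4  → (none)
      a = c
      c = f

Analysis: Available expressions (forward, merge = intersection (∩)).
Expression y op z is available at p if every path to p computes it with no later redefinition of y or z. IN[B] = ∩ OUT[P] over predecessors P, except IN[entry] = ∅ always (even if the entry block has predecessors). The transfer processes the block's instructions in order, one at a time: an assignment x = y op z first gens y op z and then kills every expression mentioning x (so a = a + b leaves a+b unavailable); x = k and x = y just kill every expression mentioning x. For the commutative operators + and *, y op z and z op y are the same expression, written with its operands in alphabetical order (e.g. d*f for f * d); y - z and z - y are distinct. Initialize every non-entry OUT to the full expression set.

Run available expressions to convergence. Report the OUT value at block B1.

Answer: {a-a, f+f}

Derivation:
Fixpoint table:
  B0:  IN={}  OUT={c+f}
  B1:  IN={c+f}  OUT={a-a, f+f}
  B2:  IN={a-a, f+f}  OUT={a-a, f+f}
  B3:  IN={a-a, f+f}  OUT={a-a, f+f}
  B4:  IN={}  OUT={}

Merge at B1: IN[B1] = OUT[B0] = {c+f}
Applying B1's transfer function to that IN value gives OUT[B1] (row B1 above).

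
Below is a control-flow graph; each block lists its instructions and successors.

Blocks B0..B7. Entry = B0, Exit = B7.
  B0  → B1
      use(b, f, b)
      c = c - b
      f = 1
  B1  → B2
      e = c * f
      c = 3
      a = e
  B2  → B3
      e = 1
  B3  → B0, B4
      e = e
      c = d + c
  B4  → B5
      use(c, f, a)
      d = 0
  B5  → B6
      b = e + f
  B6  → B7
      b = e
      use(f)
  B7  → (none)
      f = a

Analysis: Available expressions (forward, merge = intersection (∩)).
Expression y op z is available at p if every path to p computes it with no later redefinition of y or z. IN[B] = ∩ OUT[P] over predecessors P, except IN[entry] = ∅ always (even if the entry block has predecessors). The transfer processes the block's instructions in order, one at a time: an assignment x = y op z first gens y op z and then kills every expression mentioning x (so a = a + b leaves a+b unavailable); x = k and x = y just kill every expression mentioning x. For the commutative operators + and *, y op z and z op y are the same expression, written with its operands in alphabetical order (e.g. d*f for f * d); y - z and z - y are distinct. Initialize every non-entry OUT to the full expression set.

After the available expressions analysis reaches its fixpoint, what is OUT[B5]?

Per-block solution:
  B0:   IN={}   OUT={}
  B1:   IN={}   OUT={}
  B2:   IN={}   OUT={}
  B3:   IN={}   OUT={}
  B4:   IN={}   OUT={}
  B5:   IN={}   OUT={e+f}
  B6:   IN={e+f}   OUT={e+f}
  B7:   IN={e+f}   OUT={}

Merge at B5: IN[B5] = OUT[B4] = {}
Applying B5's transfer function to that IN value gives OUT[B5] (row B5 above).

Answer: {e+f}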